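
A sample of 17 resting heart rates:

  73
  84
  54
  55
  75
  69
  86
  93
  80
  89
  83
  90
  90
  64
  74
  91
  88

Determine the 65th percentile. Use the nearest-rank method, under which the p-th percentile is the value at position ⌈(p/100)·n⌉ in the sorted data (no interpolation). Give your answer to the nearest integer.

Sorted: 54, 55, 64, 69, 73, 74, 75, 80, 83, 84, 86, 88, 89, 90, 90, 91, 93.
n = 17.
Position = ⌈65/100 · 17⌉ = ⌈11.05⌉ = 12.
The value at rank 12 is 88.

88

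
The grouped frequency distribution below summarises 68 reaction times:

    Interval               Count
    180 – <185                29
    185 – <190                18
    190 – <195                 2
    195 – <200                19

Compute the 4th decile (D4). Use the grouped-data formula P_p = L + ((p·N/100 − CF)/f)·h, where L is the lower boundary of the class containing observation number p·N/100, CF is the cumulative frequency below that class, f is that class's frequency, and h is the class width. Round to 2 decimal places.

N = 68; target position k = 40/100 · 68 = 27.2.
Cumulative frequencies: 29, 47, 49, 68.
Observation 27.2 falls in the class 180 – <185.
L = 180, CF = 0, f = 29, h = 5.
P40 = 180 + ((27.2 − 0)/29)·5 = 180 + 4.68966 = 184.69.

184.69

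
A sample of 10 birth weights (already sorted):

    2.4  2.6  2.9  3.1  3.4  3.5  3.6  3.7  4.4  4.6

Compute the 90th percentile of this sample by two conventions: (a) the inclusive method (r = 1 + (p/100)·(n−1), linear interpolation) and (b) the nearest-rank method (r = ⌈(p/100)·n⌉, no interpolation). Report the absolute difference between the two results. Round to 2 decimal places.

n = 10.
(a) r = 9.1; between ranks 9 (4.4) and 10 (4.6): 4.42.
(b) the nearest-rank method: rank 9 → 4.4.
|4.42 − 4.4| = 0.02.

0.02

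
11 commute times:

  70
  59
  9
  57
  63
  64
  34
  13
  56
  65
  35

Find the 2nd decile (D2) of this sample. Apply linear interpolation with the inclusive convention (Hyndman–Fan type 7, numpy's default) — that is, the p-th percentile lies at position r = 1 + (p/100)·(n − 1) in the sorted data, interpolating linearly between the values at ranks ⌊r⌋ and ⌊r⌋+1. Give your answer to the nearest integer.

34

Sorted: 9, 13, 34, 35, 56, 57, 59, 63, 64, 65, 70.
n = 11.
r = 1 + (20/100)·(11 − 1) = 1 + 2 = 3.
r is an integer, so P20 is the value at rank 3: 34.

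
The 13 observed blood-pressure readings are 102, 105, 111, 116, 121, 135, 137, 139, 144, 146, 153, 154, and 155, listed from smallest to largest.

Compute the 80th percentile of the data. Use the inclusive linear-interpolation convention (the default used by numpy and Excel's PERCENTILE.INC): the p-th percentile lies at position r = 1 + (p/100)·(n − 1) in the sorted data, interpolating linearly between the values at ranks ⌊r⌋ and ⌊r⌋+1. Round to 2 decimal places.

n = 13.
r = 1 + (80/100)·(13 − 1) = 1 + 9.6 = 10.6.
Rank 10 is 146 and rank 11 is 153.
Interpolate: 146 + 0.6·(153 − 146) = 146 + 0.6·7 = 150.2.

150.20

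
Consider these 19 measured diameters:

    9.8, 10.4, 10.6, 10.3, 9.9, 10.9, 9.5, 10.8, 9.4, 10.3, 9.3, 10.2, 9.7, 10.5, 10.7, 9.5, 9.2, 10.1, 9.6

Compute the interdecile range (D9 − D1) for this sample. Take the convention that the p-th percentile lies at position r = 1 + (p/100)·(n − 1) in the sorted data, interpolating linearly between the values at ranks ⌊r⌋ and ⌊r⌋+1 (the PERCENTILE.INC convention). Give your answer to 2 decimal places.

1.34

Sorted: 9.2, 9.3, 9.4, 9.5, 9.5, 9.6, 9.7, 9.8, 9.9, 10.1, 10.2, 10.3, 10.3, 10.4, 10.5, 10.6, 10.7, 10.8, 10.9.
n = 19.
P10: r = 2.8; ranks 2–3 are 9.3, 9.4; interpolating gives 9.38.
P90: r = 17.2; ranks 17–18 are 10.7, 10.8; interpolating gives 10.72.
Difference: 10.72 − 9.38 = 1.34.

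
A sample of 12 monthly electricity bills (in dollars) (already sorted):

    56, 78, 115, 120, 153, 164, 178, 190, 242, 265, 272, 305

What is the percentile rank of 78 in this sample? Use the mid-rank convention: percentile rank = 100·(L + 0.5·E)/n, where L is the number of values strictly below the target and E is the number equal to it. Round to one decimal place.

12.5

Count below 78: L = 1; count equal: E = 1; n = 12.
Percentile rank = 100·(1 + 0.5·1)/12 = 100·1.5/12 = 12.5.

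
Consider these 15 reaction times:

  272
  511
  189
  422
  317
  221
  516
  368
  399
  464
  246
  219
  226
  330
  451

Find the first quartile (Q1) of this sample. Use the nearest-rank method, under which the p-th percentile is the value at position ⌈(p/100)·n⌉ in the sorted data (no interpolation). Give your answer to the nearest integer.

Sorted: 189, 219, 221, 226, 246, 272, 317, 330, 368, 399, 422, 451, 464, 511, 516.
n = 15.
Position = ⌈25/100 · 15⌉ = ⌈3.75⌉ = 4.
The value at rank 4 is 226.

226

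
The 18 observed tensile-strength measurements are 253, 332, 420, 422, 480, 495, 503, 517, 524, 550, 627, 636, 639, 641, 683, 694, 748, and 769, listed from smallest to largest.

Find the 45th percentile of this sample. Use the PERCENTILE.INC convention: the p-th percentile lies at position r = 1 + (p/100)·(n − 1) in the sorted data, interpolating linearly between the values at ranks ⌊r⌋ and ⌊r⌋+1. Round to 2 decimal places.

521.55

n = 18.
r = 1 + (45/100)·(18 − 1) = 1 + 7.65 = 8.65.
Rank 8 is 517 and rank 9 is 524.
Interpolate: 517 + 0.65·(524 − 517) = 517 + 0.65·7 = 521.55.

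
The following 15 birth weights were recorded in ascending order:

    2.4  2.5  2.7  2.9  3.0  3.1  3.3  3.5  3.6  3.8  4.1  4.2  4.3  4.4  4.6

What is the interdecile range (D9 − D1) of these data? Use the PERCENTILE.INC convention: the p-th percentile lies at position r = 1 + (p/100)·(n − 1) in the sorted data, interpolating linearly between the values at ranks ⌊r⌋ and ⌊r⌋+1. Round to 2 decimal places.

1.78

n = 15.
P10: r = 2.4; ranks 2–3 are 2.5, 2.7; interpolating gives 2.58.
P90: r = 13.6; ranks 13–14 are 4.3, 4.4; interpolating gives 4.36.
Difference: 4.36 − 2.58 = 1.78.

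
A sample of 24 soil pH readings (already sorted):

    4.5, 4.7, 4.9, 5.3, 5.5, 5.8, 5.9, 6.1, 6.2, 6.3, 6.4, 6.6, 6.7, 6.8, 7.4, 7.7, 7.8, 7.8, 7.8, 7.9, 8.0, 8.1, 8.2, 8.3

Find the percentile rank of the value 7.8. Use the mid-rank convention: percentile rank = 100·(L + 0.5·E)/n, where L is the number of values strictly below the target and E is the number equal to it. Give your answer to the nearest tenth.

Count below 7.8: L = 16; count equal: E = 3; n = 24.
Percentile rank = 100·(16 + 0.5·3)/24 = 100·17.5/24 = 72.92.

72.9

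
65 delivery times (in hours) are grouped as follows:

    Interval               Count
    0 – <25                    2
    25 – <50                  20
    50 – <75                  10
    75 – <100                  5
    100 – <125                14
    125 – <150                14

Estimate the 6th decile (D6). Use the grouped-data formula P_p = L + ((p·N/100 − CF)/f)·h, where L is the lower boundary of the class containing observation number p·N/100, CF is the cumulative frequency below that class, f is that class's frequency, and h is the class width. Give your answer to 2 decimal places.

N = 65; target position k = 60/100 · 65 = 39.
Cumulative frequencies: 2, 22, 32, 37, 51, 65.
Observation 39 falls in the class 100 – <125.
L = 100, CF = 37, f = 14, h = 25.
P60 = 100 + ((39 − 37)/14)·25 = 100 + 3.57143 = 103.571.

103.57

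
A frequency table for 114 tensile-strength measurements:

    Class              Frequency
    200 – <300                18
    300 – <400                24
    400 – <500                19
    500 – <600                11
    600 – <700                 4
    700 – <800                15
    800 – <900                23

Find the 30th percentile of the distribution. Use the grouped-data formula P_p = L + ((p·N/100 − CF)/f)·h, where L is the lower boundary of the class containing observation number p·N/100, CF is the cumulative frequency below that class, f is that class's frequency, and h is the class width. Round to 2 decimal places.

N = 114; target position k = 30/100 · 114 = 34.2.
Cumulative frequencies: 18, 42, 61, 72, 76, 91, 114.
Observation 34.2 falls in the class 300 – <400.
L = 300, CF = 18, f = 24, h = 100.
P30 = 300 + ((34.2 − 18)/24)·100 = 300 + 67.5 = 367.5.

367.50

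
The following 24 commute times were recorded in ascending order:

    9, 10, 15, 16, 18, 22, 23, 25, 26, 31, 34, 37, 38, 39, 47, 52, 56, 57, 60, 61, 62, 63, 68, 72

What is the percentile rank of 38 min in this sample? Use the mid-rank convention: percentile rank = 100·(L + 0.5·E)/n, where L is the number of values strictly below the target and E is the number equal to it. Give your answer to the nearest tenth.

52.1

Count below 38: L = 12; count equal: E = 1; n = 24.
Percentile rank = 100·(12 + 0.5·1)/24 = 100·12.5/24 = 52.08.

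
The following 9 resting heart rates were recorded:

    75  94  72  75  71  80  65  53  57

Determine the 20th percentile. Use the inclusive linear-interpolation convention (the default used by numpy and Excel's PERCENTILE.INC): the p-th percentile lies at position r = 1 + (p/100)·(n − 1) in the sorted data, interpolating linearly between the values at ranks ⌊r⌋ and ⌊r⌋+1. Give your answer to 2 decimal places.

Sorted: 53, 57, 65, 71, 72, 75, 75, 80, 94.
n = 9.
r = 1 + (20/100)·(9 − 1) = 1 + 1.6 = 2.6.
Rank 2 is 57 and rank 3 is 65.
Interpolate: 57 + 0.6·(65 − 57) = 57 + 0.6·8 = 61.8.

61.80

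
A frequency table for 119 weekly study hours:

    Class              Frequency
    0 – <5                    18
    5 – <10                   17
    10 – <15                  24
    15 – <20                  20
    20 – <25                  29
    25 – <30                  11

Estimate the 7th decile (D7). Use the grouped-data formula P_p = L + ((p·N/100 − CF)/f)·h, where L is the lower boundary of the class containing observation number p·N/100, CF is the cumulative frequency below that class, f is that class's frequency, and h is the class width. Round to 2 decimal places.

N = 119; target position k = 70/100 · 119 = 83.3.
Cumulative frequencies: 18, 35, 59, 79, 108, 119.
Observation 83.3 falls in the class 20 – <25.
L = 20, CF = 79, f = 29, h = 5.
P70 = 20 + ((83.3 − 79)/29)·5 = 20 + 0.741379 = 20.7414.

20.74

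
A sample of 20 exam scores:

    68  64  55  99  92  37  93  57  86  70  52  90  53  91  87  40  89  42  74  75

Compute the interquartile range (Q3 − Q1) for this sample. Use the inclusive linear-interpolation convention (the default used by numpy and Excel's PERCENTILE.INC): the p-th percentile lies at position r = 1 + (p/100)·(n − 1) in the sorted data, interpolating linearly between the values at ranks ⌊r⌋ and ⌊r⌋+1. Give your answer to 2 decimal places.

Sorted: 37, 40, 42, 52, 53, 55, 57, 64, 68, 70, 74, 75, 86, 87, 89, 90, 91, 92, 93, 99.
n = 20.
P25: r = 5.75; ranks 5–6 are 53, 55; interpolating gives 54.5.
P75: r = 15.25; ranks 15–16 are 89, 90; interpolating gives 89.25.
Difference: 89.25 − 54.5 = 34.75.

34.75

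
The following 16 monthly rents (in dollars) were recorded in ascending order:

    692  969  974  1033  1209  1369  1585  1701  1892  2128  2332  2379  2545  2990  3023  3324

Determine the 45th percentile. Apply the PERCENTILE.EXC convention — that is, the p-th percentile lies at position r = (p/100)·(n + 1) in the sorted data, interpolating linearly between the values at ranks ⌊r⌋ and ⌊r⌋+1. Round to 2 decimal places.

n = 16.
r = (45/100)·(16 + 1) = 7.65.
Rank 7 is 1585 and rank 8 is 1701.
Interpolate: 1585 + 0.65·(1701 − 1585) = 1585 + 0.65·116 = 1660.4.

1660.40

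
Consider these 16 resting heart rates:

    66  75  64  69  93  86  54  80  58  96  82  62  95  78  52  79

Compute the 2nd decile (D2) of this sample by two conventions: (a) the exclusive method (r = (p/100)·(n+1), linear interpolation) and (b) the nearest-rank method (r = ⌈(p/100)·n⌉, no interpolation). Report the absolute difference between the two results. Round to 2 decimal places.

Sorted: 52, 54, 58, 62, 64, 66, 69, 75, 78, 79, 80, 82, 86, 93, 95, 96.
n = 16.
(a) r = 3.4; between ranks 3 (58) and 4 (62): 59.6.
(b) the nearest-rank method: rank 4 → 62.
|59.6 − 62| = 2.4.

2.40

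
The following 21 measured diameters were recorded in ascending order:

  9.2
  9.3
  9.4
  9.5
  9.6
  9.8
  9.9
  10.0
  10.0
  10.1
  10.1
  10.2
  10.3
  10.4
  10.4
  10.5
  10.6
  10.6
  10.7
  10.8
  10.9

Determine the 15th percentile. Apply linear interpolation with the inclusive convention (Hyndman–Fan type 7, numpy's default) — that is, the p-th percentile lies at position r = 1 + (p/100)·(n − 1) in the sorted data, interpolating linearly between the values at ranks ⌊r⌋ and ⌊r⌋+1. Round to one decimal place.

n = 21.
r = 1 + (15/100)·(21 − 1) = 1 + 3 = 4.
r is an integer, so P15 is the value at rank 4: 9.5.

9.5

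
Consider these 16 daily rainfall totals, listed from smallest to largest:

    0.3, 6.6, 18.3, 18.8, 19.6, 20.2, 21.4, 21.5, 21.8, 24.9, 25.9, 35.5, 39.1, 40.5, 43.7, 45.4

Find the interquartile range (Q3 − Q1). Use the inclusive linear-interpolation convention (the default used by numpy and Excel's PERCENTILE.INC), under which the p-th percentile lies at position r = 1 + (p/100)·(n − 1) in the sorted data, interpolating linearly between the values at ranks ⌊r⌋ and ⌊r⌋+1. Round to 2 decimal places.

17.00

n = 16.
P25: r = 4.75; ranks 4–5 are 18.8, 19.6; interpolating gives 19.4.
P75: r = 12.25; ranks 12–13 are 35.5, 39.1; interpolating gives 36.4.
Difference: 36.4 − 19.4 = 17.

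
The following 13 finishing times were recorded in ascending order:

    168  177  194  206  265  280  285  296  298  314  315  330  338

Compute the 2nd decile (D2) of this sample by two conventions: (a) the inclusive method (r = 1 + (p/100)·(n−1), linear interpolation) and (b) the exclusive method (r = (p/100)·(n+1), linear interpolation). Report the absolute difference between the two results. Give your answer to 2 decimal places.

n = 13.
(a) r = 3.4; between ranks 3 (194) and 4 (206): 198.8.
(b) r = 2.8; between ranks 2 (177) and 3 (194): 190.6.
|198.8 − 190.6| = 8.2.

8.20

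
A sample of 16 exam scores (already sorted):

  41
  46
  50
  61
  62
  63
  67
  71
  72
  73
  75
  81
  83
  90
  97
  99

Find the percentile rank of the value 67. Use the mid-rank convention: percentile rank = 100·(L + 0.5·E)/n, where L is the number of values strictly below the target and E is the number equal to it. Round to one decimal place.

Count below 67: L = 6; count equal: E = 1; n = 16.
Percentile rank = 100·(6 + 0.5·1)/16 = 100·6.5/16 = 40.62.

40.6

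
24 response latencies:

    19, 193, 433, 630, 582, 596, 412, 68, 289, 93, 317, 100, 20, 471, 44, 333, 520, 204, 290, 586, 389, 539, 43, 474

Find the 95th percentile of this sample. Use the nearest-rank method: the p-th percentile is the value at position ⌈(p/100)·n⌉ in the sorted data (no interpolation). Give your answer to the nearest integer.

Sorted: 19, 20, 43, 44, 68, 93, 100, 193, 204, 289, 290, 317, 333, 389, 412, 433, 471, 474, 520, 539, 582, 586, 596, 630.
n = 24.
Position = ⌈95/100 · 24⌉ = ⌈22.8⌉ = 23.
The value at rank 23 is 596.

596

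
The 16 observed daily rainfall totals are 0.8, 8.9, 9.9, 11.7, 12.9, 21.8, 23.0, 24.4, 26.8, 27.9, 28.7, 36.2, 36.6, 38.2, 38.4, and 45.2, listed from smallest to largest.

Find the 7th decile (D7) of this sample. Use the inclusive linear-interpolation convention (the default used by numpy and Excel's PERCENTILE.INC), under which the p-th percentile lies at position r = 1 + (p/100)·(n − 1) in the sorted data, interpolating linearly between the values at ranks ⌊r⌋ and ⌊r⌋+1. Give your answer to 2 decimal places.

n = 16.
r = 1 + (70/100)·(16 − 1) = 1 + 10.5 = 11.5.
Rank 11 is 28.7 and rank 12 is 36.2.
Interpolate: 28.7 + 0.5·(36.2 − 28.7) = 28.7 + 0.5·7.5 = 32.45.

32.45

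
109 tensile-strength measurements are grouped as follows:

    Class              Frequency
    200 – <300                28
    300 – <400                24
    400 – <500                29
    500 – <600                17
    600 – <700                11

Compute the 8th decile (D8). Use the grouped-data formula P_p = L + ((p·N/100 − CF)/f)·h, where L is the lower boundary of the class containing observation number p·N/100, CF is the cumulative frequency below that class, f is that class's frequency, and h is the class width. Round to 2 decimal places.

536.47

N = 109; target position k = 80/100 · 109 = 87.2.
Cumulative frequencies: 28, 52, 81, 98, 109.
Observation 87.2 falls in the class 500 – <600.
L = 500, CF = 81, f = 17, h = 100.
P80 = 500 + ((87.2 − 81)/17)·100 = 500 + 36.4706 = 536.471.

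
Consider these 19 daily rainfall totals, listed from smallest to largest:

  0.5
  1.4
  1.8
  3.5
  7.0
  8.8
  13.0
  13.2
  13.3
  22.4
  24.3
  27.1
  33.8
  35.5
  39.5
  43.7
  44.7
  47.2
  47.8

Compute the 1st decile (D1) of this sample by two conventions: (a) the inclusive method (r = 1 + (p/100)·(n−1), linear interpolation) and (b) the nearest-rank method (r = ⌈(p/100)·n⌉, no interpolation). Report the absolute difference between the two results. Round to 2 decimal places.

0.32

n = 19.
(a) r = 2.8; between ranks 2 (1.4) and 3 (1.8): 1.72.
(b) the nearest-rank method: rank 2 → 1.4.
|1.72 − 1.4| = 0.32.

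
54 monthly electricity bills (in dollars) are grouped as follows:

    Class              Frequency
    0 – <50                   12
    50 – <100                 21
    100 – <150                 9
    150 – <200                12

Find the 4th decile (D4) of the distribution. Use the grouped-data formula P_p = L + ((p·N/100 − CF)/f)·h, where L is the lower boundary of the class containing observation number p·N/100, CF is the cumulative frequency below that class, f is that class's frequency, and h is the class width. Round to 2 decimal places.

N = 54; target position k = 40/100 · 54 = 21.6.
Cumulative frequencies: 12, 33, 42, 54.
Observation 21.6 falls in the class 50 – <100.
L = 50, CF = 12, f = 21, h = 50.
P40 = 50 + ((21.6 − 12)/21)·50 = 50 + 22.8571 = 72.8571.

72.86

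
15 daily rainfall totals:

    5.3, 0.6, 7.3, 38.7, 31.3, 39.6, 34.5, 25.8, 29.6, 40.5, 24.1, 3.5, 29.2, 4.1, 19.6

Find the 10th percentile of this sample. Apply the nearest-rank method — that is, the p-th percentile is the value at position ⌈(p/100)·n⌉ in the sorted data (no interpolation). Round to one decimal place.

3.5

Sorted: 0.6, 3.5, 4.1, 5.3, 7.3, 19.6, 24.1, 25.8, 29.2, 29.6, 31.3, 34.5, 38.7, 39.6, 40.5.
n = 15.
Position = ⌈10/100 · 15⌉ = ⌈1.5⌉ = 2.
The value at rank 2 is 3.5.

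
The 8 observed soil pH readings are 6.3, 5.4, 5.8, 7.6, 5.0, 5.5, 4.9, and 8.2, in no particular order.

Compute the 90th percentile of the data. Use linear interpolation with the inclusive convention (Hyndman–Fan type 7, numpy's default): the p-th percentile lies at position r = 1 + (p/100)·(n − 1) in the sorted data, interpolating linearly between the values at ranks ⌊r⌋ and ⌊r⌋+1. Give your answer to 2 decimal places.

Sorted: 4.9, 5.0, 5.4, 5.5, 5.8, 6.3, 7.6, 8.2.
n = 8.
r = 1 + (90/100)·(8 − 1) = 1 + 6.3 = 7.3.
Rank 7 is 7.6 and rank 8 is 8.2.
Interpolate: 7.6 + 0.3·(8.2 − 7.6) = 7.6 + 0.3·0.6 = 7.78.

7.78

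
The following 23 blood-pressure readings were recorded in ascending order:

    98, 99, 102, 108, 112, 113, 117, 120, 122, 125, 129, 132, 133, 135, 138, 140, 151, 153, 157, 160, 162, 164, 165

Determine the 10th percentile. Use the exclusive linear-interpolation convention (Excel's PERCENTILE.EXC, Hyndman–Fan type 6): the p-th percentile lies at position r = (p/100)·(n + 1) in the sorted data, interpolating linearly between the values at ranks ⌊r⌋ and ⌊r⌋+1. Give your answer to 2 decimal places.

100.20

n = 23.
r = (10/100)·(23 + 1) = 2.4.
Rank 2 is 99 and rank 3 is 102.
Interpolate: 99 + 0.4·(102 − 99) = 99 + 0.4·3 = 100.2.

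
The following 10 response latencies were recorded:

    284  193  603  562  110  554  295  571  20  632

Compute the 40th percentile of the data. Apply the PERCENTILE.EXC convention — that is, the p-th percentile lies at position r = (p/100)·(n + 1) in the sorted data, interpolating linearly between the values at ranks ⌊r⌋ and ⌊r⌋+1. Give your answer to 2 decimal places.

288.40

Sorted: 20, 110, 193, 284, 295, 554, 562, 571, 603, 632.
n = 10.
r = (40/100)·(10 + 1) = 4.4.
Rank 4 is 284 and rank 5 is 295.
Interpolate: 284 + 0.4·(295 − 284) = 284 + 0.4·11 = 288.4.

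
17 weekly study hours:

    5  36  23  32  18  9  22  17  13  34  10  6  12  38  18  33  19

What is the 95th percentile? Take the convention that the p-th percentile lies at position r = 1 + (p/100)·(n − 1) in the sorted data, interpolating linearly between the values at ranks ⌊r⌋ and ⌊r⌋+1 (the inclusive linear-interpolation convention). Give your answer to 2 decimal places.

36.40

Sorted: 5, 6, 9, 10, 12, 13, 17, 18, 18, 19, 22, 23, 32, 33, 34, 36, 38.
n = 17.
r = 1 + (95/100)·(17 − 1) = 1 + 15.2 = 16.2.
Rank 16 is 36 and rank 17 is 38.
Interpolate: 36 + 0.2·(38 − 36) = 36 + 0.2·2 = 36.4.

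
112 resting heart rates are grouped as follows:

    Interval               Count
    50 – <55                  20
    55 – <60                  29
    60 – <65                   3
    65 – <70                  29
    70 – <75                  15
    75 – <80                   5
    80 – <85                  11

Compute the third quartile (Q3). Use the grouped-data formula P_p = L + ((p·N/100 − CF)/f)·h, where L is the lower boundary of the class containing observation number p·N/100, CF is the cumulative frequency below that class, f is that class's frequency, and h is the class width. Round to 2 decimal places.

N = 112; target position k = 75/100 · 112 = 84.
Cumulative frequencies: 20, 49, 52, 81, 96, 101, 112.
Observation 84 falls in the class 70 – <75.
L = 70, CF = 81, f = 15, h = 5.
P75 = 70 + ((84 − 81)/15)·5 = 70 + 1 = 71.

71.00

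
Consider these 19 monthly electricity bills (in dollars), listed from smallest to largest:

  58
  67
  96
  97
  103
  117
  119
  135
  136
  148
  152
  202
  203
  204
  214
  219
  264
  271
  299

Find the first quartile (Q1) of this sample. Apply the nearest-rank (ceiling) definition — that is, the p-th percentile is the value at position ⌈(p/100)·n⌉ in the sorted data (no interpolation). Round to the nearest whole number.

103

n = 19.
Position = ⌈25/100 · 19⌉ = ⌈4.75⌉ = 5.
The value at rank 5 is 103.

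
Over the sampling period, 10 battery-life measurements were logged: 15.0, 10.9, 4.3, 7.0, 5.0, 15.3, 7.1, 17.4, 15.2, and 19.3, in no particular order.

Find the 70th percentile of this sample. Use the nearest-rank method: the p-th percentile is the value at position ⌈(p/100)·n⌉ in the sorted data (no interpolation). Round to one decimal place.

Sorted: 4.3, 5.0, 7.0, 7.1, 10.9, 15.0, 15.2, 15.3, 17.4, 19.3.
n = 10.
Position = ⌈70/100 · 10⌉ = ⌈7⌉ = 7.
The value at rank 7 is 15.2.

15.2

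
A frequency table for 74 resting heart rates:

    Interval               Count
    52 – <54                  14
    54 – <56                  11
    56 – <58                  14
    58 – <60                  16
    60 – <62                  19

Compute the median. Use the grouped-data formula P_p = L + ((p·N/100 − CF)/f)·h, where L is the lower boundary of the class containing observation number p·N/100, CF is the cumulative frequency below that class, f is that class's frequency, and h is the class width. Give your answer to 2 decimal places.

57.71

N = 74; target position k = 50/100 · 74 = 37.
Cumulative frequencies: 14, 25, 39, 55, 74.
Observation 37 falls in the class 56 – <58.
L = 56, CF = 25, f = 14, h = 2.
P50 = 56 + ((37 − 25)/14)·2 = 56 + 1.71429 = 57.7143.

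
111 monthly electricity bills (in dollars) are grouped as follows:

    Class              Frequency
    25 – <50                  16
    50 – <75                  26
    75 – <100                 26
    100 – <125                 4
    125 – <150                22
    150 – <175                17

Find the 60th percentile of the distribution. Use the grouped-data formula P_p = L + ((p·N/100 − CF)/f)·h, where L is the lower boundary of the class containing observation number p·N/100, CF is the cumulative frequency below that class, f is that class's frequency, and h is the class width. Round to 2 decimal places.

N = 111; target position k = 60/100 · 111 = 66.6.
Cumulative frequencies: 16, 42, 68, 72, 94, 111.
Observation 66.6 falls in the class 75 – <100.
L = 75, CF = 42, f = 26, h = 25.
P60 = 75 + ((66.6 − 42)/26)·25 = 75 + 23.6538 = 98.6538.

98.65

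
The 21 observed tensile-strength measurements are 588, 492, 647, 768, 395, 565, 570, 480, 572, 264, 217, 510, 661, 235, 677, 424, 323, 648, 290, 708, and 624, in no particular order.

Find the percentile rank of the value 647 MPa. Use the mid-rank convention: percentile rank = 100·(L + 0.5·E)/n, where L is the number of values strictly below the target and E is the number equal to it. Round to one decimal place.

Sorted: 217, 235, 264, 290, 323, 395, 424, 480, 492, 510, 565, 570, 572, 588, 624, 647, 648, 661, 677, 708, 768.
Count below 647: L = 15; count equal: E = 1; n = 21.
Percentile rank = 100·(15 + 0.5·1)/21 = 100·15.5/21 = 73.81.

73.8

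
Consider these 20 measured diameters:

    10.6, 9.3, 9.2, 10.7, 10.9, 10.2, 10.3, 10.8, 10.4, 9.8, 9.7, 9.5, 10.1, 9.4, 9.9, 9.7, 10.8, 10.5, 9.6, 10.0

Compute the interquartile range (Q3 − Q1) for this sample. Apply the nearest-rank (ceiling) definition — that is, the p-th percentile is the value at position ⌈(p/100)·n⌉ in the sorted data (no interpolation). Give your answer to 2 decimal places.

0.90

Sorted: 9.2, 9.3, 9.4, 9.5, 9.6, 9.7, 9.7, 9.8, 9.9, 10.0, 10.1, 10.2, 10.3, 10.4, 10.5, 10.6, 10.7, 10.8, 10.8, 10.9.
n = 20.
P25: rank ⌈25/100·20⌉ = 5 → 9.6.
P75: rank ⌈75/100·20⌉ = 15 → 10.5.
Difference: 10.5 − 9.6 = 0.9.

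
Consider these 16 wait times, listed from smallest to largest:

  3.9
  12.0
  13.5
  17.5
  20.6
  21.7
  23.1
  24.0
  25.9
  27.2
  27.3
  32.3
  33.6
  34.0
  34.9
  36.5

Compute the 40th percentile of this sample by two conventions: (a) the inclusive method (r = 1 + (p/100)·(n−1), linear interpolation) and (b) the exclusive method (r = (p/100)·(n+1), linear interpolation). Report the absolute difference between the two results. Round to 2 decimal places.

n = 16.
(a) r = 7 → value at rank 7 = 23.1.
(b) r = 6.8; between ranks 6 (21.7) and 7 (23.1): 22.82.
|23.1 − 22.82| = 0.28.

0.28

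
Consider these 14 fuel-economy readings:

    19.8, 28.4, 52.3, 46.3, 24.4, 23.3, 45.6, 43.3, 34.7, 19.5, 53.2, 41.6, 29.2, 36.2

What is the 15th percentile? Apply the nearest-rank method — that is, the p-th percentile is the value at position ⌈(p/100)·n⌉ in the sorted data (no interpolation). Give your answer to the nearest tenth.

Sorted: 19.5, 19.8, 23.3, 24.4, 28.4, 29.2, 34.7, 36.2, 41.6, 43.3, 45.6, 46.3, 52.3, 53.2.
n = 14.
Position = ⌈15/100 · 14⌉ = ⌈2.1⌉ = 3.
The value at rank 3 is 23.3.

23.3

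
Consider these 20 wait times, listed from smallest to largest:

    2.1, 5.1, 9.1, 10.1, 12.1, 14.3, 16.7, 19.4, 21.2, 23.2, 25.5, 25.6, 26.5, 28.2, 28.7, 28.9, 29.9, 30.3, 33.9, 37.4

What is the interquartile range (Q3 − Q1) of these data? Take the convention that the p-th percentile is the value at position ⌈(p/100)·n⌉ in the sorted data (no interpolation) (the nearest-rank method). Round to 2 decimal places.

n = 20.
P25: rank ⌈25/100·20⌉ = 5 → 12.1.
P75: rank ⌈75/100·20⌉ = 15 → 28.7.
Difference: 28.7 − 12.1 = 16.6.

16.60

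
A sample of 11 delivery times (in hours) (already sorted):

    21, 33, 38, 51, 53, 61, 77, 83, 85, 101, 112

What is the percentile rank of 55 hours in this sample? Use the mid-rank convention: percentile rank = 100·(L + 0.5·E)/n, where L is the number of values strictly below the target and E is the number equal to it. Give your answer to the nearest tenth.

45.5

Count below 55: L = 5; count equal: E = 0; n = 11.
Percentile rank = 100·(5 + 0.5·0)/11 = 100·5/11 = 45.45.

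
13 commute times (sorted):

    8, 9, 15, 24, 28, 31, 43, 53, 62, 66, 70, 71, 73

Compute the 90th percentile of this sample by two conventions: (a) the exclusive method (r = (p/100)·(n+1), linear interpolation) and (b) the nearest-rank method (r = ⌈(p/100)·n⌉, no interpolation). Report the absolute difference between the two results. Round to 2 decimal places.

1.20

n = 13.
(a) r = 12.6; between ranks 12 (71) and 13 (73): 72.2.
(b) the nearest-rank method: rank 12 → 71.
|72.2 − 71| = 1.2.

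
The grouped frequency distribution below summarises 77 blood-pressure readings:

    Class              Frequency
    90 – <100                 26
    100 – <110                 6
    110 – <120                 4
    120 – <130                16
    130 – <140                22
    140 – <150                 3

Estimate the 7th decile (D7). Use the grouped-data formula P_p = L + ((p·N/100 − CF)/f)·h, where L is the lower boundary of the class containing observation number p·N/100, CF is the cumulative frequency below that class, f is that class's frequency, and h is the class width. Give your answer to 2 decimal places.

N = 77; target position k = 70/100 · 77 = 53.9.
Cumulative frequencies: 26, 32, 36, 52, 74, 77.
Observation 53.9 falls in the class 130 – <140.
L = 130, CF = 52, f = 22, h = 10.
P70 = 130 + ((53.9 − 52)/22)·10 = 130 + 0.863636 = 130.864.

130.86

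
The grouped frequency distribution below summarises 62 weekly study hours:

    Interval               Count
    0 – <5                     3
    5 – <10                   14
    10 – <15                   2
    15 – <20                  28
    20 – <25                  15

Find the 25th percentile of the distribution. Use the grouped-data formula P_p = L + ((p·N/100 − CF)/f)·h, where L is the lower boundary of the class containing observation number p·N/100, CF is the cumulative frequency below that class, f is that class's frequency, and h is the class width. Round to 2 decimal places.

9.46

N = 62; target position k = 25/100 · 62 = 15.5.
Cumulative frequencies: 3, 17, 19, 47, 62.
Observation 15.5 falls in the class 5 – <10.
L = 5, CF = 3, f = 14, h = 5.
P25 = 5 + ((15.5 − 3)/14)·5 = 5 + 4.46429 = 9.46429.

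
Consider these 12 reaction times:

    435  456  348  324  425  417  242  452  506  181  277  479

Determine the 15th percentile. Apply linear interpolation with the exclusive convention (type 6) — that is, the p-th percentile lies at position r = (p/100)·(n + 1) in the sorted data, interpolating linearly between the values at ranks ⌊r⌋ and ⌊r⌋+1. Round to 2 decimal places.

238.95

Sorted: 181, 242, 277, 324, 348, 417, 425, 435, 452, 456, 479, 506.
n = 12.
r = (15/100)·(12 + 1) = 1.95.
Rank 1 is 181 and rank 2 is 242.
Interpolate: 181 + 0.95·(242 − 181) = 181 + 0.95·61 = 238.95.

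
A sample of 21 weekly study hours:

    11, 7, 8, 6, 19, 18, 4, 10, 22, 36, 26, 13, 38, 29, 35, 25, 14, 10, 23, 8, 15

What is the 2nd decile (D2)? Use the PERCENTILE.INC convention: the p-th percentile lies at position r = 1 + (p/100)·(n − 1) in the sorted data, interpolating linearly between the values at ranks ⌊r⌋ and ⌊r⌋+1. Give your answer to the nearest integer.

8

Sorted: 4, 6, 7, 8, 8, 10, 10, 11, 13, 14, 15, 18, 19, 22, 23, 25, 26, 29, 35, 36, 38.
n = 21.
r = 1 + (20/100)·(21 − 1) = 1 + 4 = 5.
r is an integer, so P20 is the value at rank 5: 8.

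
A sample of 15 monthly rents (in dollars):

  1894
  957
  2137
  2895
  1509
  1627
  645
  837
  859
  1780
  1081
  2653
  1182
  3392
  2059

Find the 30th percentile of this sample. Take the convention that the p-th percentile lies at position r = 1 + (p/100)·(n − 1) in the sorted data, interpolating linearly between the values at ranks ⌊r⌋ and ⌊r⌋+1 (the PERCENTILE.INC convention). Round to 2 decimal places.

1101.20

Sorted: 645, 837, 859, 957, 1081, 1182, 1509, 1627, 1780, 1894, 2059, 2137, 2653, 2895, 3392.
n = 15.
r = 1 + (30/100)·(15 − 1) = 1 + 4.2 = 5.2.
Rank 5 is 1081 and rank 6 is 1182.
Interpolate: 1081 + 0.2·(1182 − 1081) = 1081 + 0.2·101 = 1101.2.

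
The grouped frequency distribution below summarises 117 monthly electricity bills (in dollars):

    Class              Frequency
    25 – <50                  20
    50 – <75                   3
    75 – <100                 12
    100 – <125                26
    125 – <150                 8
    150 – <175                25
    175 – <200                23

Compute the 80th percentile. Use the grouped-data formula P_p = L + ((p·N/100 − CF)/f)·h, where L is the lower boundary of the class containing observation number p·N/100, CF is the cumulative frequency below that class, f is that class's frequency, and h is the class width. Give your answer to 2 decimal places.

174.60

N = 117; target position k = 80/100 · 117 = 93.6.
Cumulative frequencies: 20, 23, 35, 61, 69, 94, 117.
Observation 93.6 falls in the class 150 – <175.
L = 150, CF = 69, f = 25, h = 25.
P80 = 150 + ((93.6 − 69)/25)·25 = 150 + 24.6 = 174.6.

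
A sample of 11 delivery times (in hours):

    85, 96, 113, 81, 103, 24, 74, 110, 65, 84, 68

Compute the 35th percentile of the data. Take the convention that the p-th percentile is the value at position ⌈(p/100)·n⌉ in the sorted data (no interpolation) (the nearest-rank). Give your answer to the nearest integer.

74

Sorted: 24, 65, 68, 74, 81, 84, 85, 96, 103, 110, 113.
n = 11.
Position = ⌈35/100 · 11⌉ = ⌈3.85⌉ = 4.
The value at rank 4 is 74.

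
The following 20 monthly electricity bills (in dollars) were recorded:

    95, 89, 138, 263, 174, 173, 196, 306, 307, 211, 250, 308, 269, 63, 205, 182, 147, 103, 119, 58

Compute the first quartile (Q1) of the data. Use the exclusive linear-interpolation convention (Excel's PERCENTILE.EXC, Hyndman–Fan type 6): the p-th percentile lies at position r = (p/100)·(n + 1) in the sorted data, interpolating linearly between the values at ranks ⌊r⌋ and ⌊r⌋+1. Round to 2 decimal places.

107.00

Sorted: 58, 63, 89, 95, 103, 119, 138, 147, 173, 174, 182, 196, 205, 211, 250, 263, 269, 306, 307, 308.
n = 20.
r = (25/100)·(20 + 1) = 5.25.
Rank 5 is 103 and rank 6 is 119.
Interpolate: 103 + 0.25·(119 − 103) = 103 + 0.25·16 = 107.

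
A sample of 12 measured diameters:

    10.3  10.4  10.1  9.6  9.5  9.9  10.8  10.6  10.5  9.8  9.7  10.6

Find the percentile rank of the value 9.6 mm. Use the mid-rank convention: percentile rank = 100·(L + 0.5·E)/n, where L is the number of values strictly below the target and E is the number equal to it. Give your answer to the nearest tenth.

12.5

Sorted: 9.5, 9.6, 9.7, 9.8, 9.9, 10.1, 10.3, 10.4, 10.5, 10.6, 10.6, 10.8.
Count below 9.6: L = 1; count equal: E = 1; n = 12.
Percentile rank = 100·(1 + 0.5·1)/12 = 100·1.5/12 = 12.5.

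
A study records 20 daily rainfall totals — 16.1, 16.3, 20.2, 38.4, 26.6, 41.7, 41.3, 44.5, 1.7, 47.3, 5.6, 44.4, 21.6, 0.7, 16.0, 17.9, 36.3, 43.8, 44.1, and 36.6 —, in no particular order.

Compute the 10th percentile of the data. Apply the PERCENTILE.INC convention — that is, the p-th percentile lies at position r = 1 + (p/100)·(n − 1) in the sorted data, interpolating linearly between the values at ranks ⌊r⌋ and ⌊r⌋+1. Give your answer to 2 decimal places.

5.21

Sorted: 0.7, 1.7, 5.6, 16.0, 16.1, 16.3, 17.9, 20.2, 21.6, 26.6, 36.3, 36.6, 38.4, 41.3, 41.7, 43.8, 44.1, 44.4, 44.5, 47.3.
n = 20.
r = 1 + (10/100)·(20 − 1) = 1 + 1.9 = 2.9.
Rank 2 is 1.7 and rank 3 is 5.6.
Interpolate: 1.7 + 0.9·(5.6 − 1.7) = 1.7 + 0.9·3.9 = 5.21.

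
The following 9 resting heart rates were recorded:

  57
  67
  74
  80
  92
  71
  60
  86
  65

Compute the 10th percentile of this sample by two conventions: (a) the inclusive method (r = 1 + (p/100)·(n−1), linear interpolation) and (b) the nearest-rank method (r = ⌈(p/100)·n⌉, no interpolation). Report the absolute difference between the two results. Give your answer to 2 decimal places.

Sorted: 57, 60, 65, 67, 71, 74, 80, 86, 92.
n = 9.
(a) r = 1.8; between ranks 1 (57) and 2 (60): 59.4.
(b) the nearest-rank method: rank 1 → 57.
|59.4 − 57| = 2.4.

2.40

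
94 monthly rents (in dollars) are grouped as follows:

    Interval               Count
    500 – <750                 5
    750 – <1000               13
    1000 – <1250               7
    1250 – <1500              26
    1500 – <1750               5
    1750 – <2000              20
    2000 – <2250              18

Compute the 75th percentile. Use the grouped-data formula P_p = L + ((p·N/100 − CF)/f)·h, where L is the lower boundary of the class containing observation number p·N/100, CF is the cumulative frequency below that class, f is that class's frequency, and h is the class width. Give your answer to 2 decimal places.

N = 94; target position k = 75/100 · 94 = 70.5.
Cumulative frequencies: 5, 18, 25, 51, 56, 76, 94.
Observation 70.5 falls in the class 1750 – <2000.
L = 1750, CF = 56, f = 20, h = 250.
P75 = 1750 + ((70.5 − 56)/20)·250 = 1750 + 181.25 = 1931.25.

1931.25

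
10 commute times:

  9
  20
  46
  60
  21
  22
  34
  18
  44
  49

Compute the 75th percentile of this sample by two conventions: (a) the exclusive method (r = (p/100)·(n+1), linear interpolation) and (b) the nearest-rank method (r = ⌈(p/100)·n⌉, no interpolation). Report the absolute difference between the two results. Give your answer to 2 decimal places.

0.75

Sorted: 9, 18, 20, 21, 22, 34, 44, 46, 49, 60.
n = 10.
(a) r = 8.25; between ranks 8 (46) and 9 (49): 46.75.
(b) the nearest-rank method: rank 8 → 46.
|46.75 − 46| = 0.75.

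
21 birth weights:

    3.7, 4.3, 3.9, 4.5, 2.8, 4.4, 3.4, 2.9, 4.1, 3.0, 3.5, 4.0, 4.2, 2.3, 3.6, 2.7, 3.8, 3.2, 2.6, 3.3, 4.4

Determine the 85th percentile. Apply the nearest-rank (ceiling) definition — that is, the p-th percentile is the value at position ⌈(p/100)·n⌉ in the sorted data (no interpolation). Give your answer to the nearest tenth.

Sorted: 2.3, 2.6, 2.7, 2.8, 2.9, 3.0, 3.2, 3.3, 3.4, 3.5, 3.6, 3.7, 3.8, 3.9, 4.0, 4.1, 4.2, 4.3, 4.4, 4.4, 4.5.
n = 21.
Position = ⌈85/100 · 21⌉ = ⌈17.85⌉ = 18.
The value at rank 18 is 4.3.

4.3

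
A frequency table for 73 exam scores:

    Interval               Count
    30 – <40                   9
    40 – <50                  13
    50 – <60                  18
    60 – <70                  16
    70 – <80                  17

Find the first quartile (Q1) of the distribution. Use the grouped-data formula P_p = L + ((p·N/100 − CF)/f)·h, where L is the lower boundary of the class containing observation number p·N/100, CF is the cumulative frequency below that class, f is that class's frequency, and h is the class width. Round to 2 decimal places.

47.12

N = 73; target position k = 25/100 · 73 = 18.25.
Cumulative frequencies: 9, 22, 40, 56, 73.
Observation 18.25 falls in the class 40 – <50.
L = 40, CF = 9, f = 13, h = 10.
P25 = 40 + ((18.25 − 9)/13)·10 = 40 + 7.11538 = 47.1154.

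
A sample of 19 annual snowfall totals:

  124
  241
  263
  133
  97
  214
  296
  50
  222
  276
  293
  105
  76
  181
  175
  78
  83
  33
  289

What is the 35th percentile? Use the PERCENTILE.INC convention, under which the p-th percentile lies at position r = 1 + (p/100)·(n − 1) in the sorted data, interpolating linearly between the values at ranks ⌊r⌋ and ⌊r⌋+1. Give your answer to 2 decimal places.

Sorted: 33, 50, 76, 78, 83, 97, 105, 124, 133, 175, 181, 214, 222, 241, 263, 276, 289, 293, 296.
n = 19.
r = 1 + (35/100)·(19 − 1) = 1 + 6.3 = 7.3.
Rank 7 is 105 and rank 8 is 124.
Interpolate: 105 + 0.3·(124 − 105) = 105 + 0.3·19 = 110.7.

110.70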